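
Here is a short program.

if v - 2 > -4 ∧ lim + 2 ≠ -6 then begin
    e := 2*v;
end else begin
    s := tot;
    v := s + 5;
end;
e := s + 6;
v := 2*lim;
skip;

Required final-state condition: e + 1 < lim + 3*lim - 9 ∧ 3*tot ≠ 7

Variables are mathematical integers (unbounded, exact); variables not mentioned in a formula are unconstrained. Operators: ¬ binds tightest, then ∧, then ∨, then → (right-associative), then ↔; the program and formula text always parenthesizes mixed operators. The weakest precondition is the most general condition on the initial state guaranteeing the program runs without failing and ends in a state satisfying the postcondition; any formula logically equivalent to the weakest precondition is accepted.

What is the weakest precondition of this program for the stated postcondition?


Working backward. After the program, the postcondition e + 1 < lim + 3*lim - 9 ∧ 3*tot ≠ 7 must hold; in canonical form it is e < 4*lim - 10 ∧ 3*tot ≠ 7.
Before skip: e < 4*lim - 10 ∧ 3*tot ≠ 7
Before v := 2*lim: e < 4*lim - 10 ∧ 3*tot ≠ 7
Before e := s + 6: s < 4*lim - 16 ∧ 3*tot ≠ 7
Then branch requires s < 4*lim - 16 ∧ 3*tot ≠ 7; else branch requires tot < 4*lim - 16 ∧ 3*tot ≠ 7.
Before the if: ((v > -2 ∧ lim ≠ -8) → (s < 4*lim - 16 ∧ 3*tot ≠ 7)) ∧ ((¬(v > -2 ∧ lim ≠ -8)) → (tot < 4*lim - 16 ∧ 3*tot ≠ 7))
Answer: WP = ((v > -2 ∧ lim ≠ -8) → (s < 4*lim - 16 ∧ 3*tot ≠ 7)) ∧ ((¬(v > -2 ∧ lim ≠ -8)) → (tot < 4*lim - 16 ∧ 3*tot ≠ 7))


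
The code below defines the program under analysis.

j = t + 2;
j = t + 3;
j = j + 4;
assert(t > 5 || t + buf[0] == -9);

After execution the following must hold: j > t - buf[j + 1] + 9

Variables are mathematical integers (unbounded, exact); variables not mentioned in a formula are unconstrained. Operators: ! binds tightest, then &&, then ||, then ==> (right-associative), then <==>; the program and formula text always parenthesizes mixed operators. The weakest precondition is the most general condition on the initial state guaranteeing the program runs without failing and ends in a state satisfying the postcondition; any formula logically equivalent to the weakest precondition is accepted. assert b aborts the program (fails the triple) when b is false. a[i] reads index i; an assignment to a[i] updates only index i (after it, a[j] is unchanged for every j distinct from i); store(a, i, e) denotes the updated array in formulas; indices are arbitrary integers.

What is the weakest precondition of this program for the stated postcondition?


Working backward. After the program, the postcondition j > t - buf[j + 1] + 9 must hold; in canonical form it is buf[j + 1] + j > t + 9.
Before assert t > 5 || t + buf[0] == -9: (t > 5 || buf[0] + t == -9) && buf[j + 1] + j > t + 9
Before j := j + 4: (t > 5 || buf[0] + t == -9) && buf[j + 5] + j > t + 5
Before j := t + 3: (t > 5 || buf[0] + t == -9) && buf[t + 8] > 2
Before j := t + 2: (t > 5 || buf[0] + t == -9) && buf[t + 8] > 2
Answer: WP = (t > 5 || buf[0] + t == -9) && buf[t + 8] > 2


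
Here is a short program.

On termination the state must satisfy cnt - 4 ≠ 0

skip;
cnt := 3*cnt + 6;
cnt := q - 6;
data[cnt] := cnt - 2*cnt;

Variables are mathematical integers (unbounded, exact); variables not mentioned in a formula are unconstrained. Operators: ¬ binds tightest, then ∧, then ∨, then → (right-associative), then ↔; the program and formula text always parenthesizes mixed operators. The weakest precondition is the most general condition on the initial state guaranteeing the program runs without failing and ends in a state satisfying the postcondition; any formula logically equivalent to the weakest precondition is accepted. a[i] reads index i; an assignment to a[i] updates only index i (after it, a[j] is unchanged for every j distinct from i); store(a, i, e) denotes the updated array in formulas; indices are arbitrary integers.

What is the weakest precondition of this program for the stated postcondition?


Working backward. After the program, the postcondition cnt - 4 ≠ 0 must hold; in canonical form it is cnt ≠ 4.
Before data[cnt] := cnt - 2*cnt: cnt ≠ 4
Before cnt := q - 6: q ≠ 10
Before cnt := 3*cnt + 6: q ≠ 10
Before skip: q ≠ 10
Answer: WP = q ≠ 10


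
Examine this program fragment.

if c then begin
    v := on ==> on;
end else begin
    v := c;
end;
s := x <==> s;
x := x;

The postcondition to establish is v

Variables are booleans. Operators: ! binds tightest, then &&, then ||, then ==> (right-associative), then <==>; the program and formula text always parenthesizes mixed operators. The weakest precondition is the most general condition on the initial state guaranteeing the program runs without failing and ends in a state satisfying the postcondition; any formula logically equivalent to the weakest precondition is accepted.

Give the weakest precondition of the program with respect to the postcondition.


Working backward. After the program, v must hold.
Before x := x: v
Before s := x <==> s: v
Then branch requires true; else branch requires c.
Before the if: (!c) ==> c
Answer: WP = (!c) ==> c


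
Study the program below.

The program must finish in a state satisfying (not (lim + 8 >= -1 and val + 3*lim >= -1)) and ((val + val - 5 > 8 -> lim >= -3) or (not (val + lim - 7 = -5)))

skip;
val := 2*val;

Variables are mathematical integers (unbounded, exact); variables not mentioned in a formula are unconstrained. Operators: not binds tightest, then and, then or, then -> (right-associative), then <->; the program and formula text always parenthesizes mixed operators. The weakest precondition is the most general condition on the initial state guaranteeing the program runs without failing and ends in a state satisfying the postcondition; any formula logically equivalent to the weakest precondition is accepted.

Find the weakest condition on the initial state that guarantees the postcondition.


Working backward. After the program, the postcondition (not (lim + 8 >= -1 and val + 3*lim >= -1)) and ((val + val - 5 > 8 -> lim >= -3) or (not (val + lim - 7 = -5))) must hold; in canonical form it is (not (lim >= -9 and 3*lim + val >= -1)) and ((2*val > 13 -> lim >= -3) or (not (lim + val = 2))).
Before val := 2*val: (not (lim >= -9 and 3*lim + 2*val >= -1)) and ((4*val > 13 -> lim >= -3) or (not (lim + 2*val = 2)))
Before skip: (not (lim >= -9 and 3*lim + 2*val >= -1)) and ((4*val > 13 -> lim >= -3) or (not (lim + 2*val = 2)))
Answer: WP = (not (lim >= -9 and 3*lim + 2*val >= -1)) and ((4*val > 13 -> lim >= -3) or (not (lim + 2*val = 2)))


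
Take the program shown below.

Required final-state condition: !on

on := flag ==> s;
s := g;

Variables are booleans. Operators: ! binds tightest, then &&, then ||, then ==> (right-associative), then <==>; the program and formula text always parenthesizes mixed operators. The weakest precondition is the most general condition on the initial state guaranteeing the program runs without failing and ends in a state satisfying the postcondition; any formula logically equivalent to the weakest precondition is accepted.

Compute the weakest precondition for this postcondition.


Working backward. After the program, !on must hold.
Before s := g: !on
Before on := flag ==> s: !(flag ==> s)
Answer: WP = !(flag ==> s)


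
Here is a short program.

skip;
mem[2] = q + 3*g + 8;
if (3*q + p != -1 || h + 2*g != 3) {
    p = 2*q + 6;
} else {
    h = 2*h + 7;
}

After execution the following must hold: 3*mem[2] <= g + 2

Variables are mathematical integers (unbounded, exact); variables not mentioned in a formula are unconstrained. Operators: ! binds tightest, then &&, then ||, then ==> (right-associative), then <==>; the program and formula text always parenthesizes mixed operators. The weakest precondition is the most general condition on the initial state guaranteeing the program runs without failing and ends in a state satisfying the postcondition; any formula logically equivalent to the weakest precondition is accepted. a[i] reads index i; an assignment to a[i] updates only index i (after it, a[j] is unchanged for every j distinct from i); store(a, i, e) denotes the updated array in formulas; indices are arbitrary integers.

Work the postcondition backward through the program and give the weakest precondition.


Working backward. After the program, 3*mem[2] <= g + 2 must hold.
Then branch requires 3*mem[2] <= g + 2; else branch requires 3*mem[2] <= g + 2.
Before the if: ((p + 3*q != -1 || 2*g + h != 3) ==> 3*mem[2] <= g + 2) && ((!(p + 3*q != -1 || 2*g + h != 3)) ==> 3*mem[2] <= g + 2)
Before mem[2] := q + 3*g + 8: ((p + 3*q != -1 || 2*g + h != 3) ==> 8*g + 3*q <= -22) && ((!(p + 3*q != -1 || 2*g + h != 3)) ==> 8*g + 3*q <= -22)
Before skip: ((p + 3*q != -1 || 2*g + h != 3) ==> 8*g + 3*q <= -22) && ((!(p + 3*q != -1 || 2*g + h != 3)) ==> 8*g + 3*q <= -22)
Answer: WP = ((p + 3*q != -1 || 2*g + h != 3) ==> 8*g + 3*q <= -22) && ((!(p + 3*q != -1 || 2*g + h != 3)) ==> 8*g + 3*q <= -22)


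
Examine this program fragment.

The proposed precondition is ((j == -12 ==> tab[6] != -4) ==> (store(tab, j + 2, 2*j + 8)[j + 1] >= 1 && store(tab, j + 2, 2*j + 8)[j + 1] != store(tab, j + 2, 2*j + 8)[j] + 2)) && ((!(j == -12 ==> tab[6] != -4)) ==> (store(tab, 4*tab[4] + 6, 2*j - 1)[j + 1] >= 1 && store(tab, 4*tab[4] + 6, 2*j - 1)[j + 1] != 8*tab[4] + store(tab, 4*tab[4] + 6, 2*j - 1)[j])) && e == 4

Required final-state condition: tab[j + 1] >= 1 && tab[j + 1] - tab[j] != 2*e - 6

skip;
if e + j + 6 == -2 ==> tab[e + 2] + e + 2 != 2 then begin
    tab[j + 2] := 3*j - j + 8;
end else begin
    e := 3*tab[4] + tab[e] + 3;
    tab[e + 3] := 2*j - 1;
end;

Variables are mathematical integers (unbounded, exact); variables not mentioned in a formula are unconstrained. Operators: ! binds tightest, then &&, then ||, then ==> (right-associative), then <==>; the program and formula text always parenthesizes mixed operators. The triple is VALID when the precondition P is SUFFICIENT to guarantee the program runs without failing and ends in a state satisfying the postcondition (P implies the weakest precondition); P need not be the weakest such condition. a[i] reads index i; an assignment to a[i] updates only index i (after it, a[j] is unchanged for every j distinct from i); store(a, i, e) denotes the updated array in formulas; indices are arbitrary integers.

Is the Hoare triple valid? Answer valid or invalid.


Working backward. After the program, the postcondition tab[j + 1] >= 1 && tab[j + 1] - tab[j] != 2*e - 6 must hold; in canonical form it is tab[j + 1] >= 1 && tab[j + 1] != tab[j] + 2*e - 6.
Then branch requires store(tab, j + 2, 2*j + 8)[j + 1] >= 1 && store(tab, j + 2, 2*j + 8)[j + 1] != store(tab, j + 2, 2*j + 8)[j] + 2*e - 6; else branch requires store(tab, 3*tab[4] + tab[e] + 6, 2*j - 1)[j + 1] >= 1 && store(tab, 3*tab[4] + tab[e] + 6, 2*j - 1)[j + 1] != 6*tab[4] + 2*tab[e] + store(tab, 3*tab[4] + tab[e] + 6, 2*j - 1)[j].
Before the if: ((e + j == -8 ==> tab[e + 2] + e != 0) ==> (store(tab, j + 2, 2*j + 8)[j + 1] >= 1 && store(tab, j + 2, 2*j + 8)[j + 1] != store(tab, j + 2, 2*j + 8)[j] + 2*e - 6)) && ((!(e + j == -8 ==> tab[e + 2] + e != 0)) ==> (store(tab, 3*tab[4] + tab[e] + 6, 2*j - 1)[j + 1] >= 1 && store(tab, 3*tab[4] + tab[e] + 6, 2*j - 1)[j + 1] != 6*tab[4] + 2*tab[e] + store(tab, 3*tab[4] + tab[e] + 6, 2*j - 1)[j]))
Before skip: ((e + j == -8 ==> tab[e + 2] + e != 0) ==> (store(tab, j + 2, 2*j + 8)[j + 1] >= 1 && store(tab, j + 2, 2*j + 8)[j + 1] != store(tab, j + 2, 2*j + 8)[j] + 2*e - 6)) && ((!(e + j == -8 ==> tab[e + 2] + e != 0)) ==> (store(tab, 3*tab[4] + tab[e] + 6, 2*j - 1)[j + 1] >= 1 && store(tab, 3*tab[4] + tab[e] + 6, 2*j - 1)[j + 1] != 6*tab[4] + 2*tab[e] + store(tab, 3*tab[4] + tab[e] + 6, 2*j - 1)[j]))
The weakest precondition is ((e + j == -8 ==> tab[e + 2] + e != 0) ==> (store(tab, j + 2, 2*j + 8)[j + 1] >= 1 && store(tab, j + 2, 2*j + 8)[j + 1] != store(tab, j + 2, 2*j + 8)[j] + 2*e - 6)) && ((!(e + j == -8 ==> tab[e + 2] + e != 0)) ==> (store(tab, 3*tab[4] + tab[e] + 6, 2*j - 1)[j + 1] >= 1 && store(tab, 3*tab[4] + tab[e] + 6, 2*j - 1)[j + 1] != 6*tab[4] + 2*tab[e] + store(tab, 3*tab[4] + tab[e] + 6, 2*j - 1)[j])).
Check whether ((j == -12 ==> tab[6] != -4) ==> (store(tab, j + 2, 2*j + 8)[j + 1] >= 1 && store(tab, j + 2, 2*j + 8)[j + 1] != store(tab, j + 2, 2*j + 8)[j] + 2)) && ((!(j == -12 ==> tab[6] != -4)) ==> (store(tab, 4*tab[4] + 6, 2*j - 1)[j + 1] >= 1 && store(tab, 4*tab[4] + 6, 2*j - 1)[j + 1] != 8*tab[4] + store(tab, 4*tab[4] + 6, 2*j - 1)[j])) && e == 4 implies it.
Every state satisfying the precondition satisfies the weakest precondition: the implication holds.
Answer: valid


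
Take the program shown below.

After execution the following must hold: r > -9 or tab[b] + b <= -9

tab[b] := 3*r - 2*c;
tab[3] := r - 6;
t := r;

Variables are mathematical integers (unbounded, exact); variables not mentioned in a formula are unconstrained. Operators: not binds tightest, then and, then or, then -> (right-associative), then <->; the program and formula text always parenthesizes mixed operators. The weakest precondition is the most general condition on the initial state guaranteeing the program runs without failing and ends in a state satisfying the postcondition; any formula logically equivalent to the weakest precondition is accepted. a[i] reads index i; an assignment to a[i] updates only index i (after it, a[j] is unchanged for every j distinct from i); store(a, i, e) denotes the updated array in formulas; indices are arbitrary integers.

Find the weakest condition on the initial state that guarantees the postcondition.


Working backward. After the program, r > -9 or tab[b] + b <= -9 must hold.
Before t := r: r > -9 or tab[b] + b <= -9
Before tab[3] := r - 6: r > -9 or store(tab, 3, r - 6)[b] + b <= -9
Before tab[b] := 3*r - 2*c: r > -9 or store(store(tab, b, -2*c + 3*r), 3, r - 6)[b] + b <= -9
Answer: WP = r > -9 or store(store(tab, b, -2*c + 3*r), 3, r - 6)[b] + b <= -9


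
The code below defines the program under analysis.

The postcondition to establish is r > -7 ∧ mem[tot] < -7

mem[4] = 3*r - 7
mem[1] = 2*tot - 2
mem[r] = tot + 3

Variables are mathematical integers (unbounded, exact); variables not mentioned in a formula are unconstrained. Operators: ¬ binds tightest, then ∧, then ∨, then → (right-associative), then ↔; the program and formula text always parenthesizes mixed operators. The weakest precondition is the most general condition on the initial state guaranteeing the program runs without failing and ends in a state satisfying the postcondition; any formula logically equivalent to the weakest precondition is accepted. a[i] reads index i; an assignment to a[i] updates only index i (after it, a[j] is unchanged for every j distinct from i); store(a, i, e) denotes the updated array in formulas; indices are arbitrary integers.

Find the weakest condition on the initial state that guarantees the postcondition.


Working backward. After the program, r > -7 ∧ mem[tot] < -7 must hold.
Before mem[r] := tot + 3: r > -7 ∧ store(mem, r, tot + 3)[tot] < -7
Before mem[1] := 2*tot - 2: r > -7 ∧ store(store(mem, 1, 2*tot - 2), r, tot + 3)[tot] < -7
Before mem[4] := 3*r - 7: r > -7 ∧ store(store(store(mem, 4, 3*r - 7), 1, 2*tot - 2), r, tot + 3)[tot] < -7
Answer: WP = r > -7 ∧ store(store(store(mem, 4, 3*r - 7), 1, 2*tot - 2), r, tot + 3)[tot] < -7


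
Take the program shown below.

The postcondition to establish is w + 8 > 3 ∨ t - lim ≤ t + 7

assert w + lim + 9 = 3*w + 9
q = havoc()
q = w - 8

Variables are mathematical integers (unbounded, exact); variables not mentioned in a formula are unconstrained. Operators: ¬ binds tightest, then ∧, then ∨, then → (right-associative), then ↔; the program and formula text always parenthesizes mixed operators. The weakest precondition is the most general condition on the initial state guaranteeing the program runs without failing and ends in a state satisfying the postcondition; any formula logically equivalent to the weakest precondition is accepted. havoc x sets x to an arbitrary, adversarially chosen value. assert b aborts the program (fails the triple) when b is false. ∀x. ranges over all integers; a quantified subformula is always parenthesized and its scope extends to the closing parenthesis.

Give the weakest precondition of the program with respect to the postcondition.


Working backward. After the program, the postcondition w + 8 > 3 ∨ t - lim ≤ t + 7 must hold; in canonical form it is w > -5 ∨ lim ≥ -7.
Before q := w - 8: w > -5 ∨ lim ≥ -7
Before havoc q: w > -5 ∨ lim ≥ -7
Before assert w + lim + 9 = 3*w + 9: lim = 2*w ∧ (w > -5 ∨ lim ≥ -7)
Answer: WP = lim = 2*w ∧ (w > -5 ∨ lim ≥ -7)


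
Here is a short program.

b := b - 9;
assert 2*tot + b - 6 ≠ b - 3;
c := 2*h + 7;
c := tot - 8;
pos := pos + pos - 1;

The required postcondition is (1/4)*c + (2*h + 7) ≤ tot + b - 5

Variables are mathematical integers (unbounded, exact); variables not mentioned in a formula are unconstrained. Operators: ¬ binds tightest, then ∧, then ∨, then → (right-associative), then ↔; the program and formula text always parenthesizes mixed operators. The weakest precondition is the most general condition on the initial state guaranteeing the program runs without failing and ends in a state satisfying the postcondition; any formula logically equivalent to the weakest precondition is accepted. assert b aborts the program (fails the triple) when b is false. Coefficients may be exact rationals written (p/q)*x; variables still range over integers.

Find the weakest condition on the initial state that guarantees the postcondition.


Working backward. After the program, the postcondition (1/4)*c + (2*h + 7) ≤ tot + b - 5 must hold; in canonical form it is (1/4)*c + 2*h ≤ b + tot - 12.
Before pos := pos + pos - 1: (1/4)*c + 2*h ≤ b + tot - 12
Before c := tot - 8: 2*h ≤ b + (3/4)*tot - 10
Before c := 2*h + 7: 2*h ≤ b + (3/4)*tot - 10
Before assert 2*tot + b - 6 ≠ b - 3: 2*tot ≠ 3 ∧ 2*h ≤ b + (3/4)*tot - 10
Before b := b - 9: 2*tot ≠ 3 ∧ 2*h ≤ b + (3/4)*tot - 19
Answer: WP = 2*tot ≠ 3 ∧ 2*h ≤ b + (3/4)*tot - 19


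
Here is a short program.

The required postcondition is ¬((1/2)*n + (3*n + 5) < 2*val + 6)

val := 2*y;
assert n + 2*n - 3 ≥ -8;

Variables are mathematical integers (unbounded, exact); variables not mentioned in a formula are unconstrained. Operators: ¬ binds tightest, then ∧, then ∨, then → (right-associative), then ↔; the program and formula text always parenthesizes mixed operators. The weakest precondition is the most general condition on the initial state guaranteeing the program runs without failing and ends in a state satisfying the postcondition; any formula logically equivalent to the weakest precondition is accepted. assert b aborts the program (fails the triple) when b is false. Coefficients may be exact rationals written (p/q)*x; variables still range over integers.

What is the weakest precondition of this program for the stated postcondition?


Working backward. After the program, the postcondition ¬((1/2)*n + (3*n + 5) < 2*val + 6) must hold; in canonical form it is ¬((7/2)*n < 2*val + 1).
Before assert n + 2*n - 3 ≥ -8: 3*n ≥ -5 ∧ (¬((7/2)*n < 2*val + 1))
Before val := 2*y: 3*n ≥ -5 ∧ (¬((7/2)*n < 4*y + 1))
Answer: WP = 3*n ≥ -5 ∧ (¬((7/2)*n < 4*y + 1))


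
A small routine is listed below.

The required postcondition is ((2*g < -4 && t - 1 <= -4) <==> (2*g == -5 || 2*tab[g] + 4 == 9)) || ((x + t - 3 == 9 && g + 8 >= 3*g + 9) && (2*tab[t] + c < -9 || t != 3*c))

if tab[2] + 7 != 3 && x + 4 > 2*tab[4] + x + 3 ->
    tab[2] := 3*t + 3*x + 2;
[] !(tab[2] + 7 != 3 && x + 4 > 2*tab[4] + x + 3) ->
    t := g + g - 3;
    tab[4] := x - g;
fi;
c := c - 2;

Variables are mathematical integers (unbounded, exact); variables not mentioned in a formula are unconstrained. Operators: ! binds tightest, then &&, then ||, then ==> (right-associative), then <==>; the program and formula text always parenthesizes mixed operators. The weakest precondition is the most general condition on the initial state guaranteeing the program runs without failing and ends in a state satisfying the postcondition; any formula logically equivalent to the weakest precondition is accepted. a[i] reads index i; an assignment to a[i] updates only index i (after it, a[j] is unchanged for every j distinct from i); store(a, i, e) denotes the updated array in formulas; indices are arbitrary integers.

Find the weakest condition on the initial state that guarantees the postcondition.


Working backward. After the program, the postcondition ((2*g < -4 && t - 1 <= -4) <==> (2*g == -5 || 2*tab[g] + 4 == 9)) || ((x + t - 3 == 9 && g + 8 >= 3*g + 9) && (2*tab[t] + c < -9 || t != 3*c)) must hold; in canonical form it is ((2*g < -4 && t <= -3) <==> (2*g == -5 || 2*tab[g] == 5)) || (t + x == 12 && 2*g <= -1 && (2*tab[t] + c < -9 || t != 3*c)).
Before c := c - 2: ((2*g < -4 && t <= -3) <==> (2*g == -5 || 2*tab[g] == 5)) || (t + x == 12 && 2*g <= -1 && (2*tab[t] + c < -7 || t != 3*c - 6))
Then branch requires ((2*g < -4 && t <= -3) <==> (2*g == -5 || 2*store(tab, 2, 3*t + 3*x + 2)[g] == 5)) || (t + x == 12 && 2*g <= -1 && (2*store(tab, 2, 3*t + 3*x + 2)[t] + c < -7 || t != 3*c - 6)); else branch requires ((2*g < -4 && 2*g <= 0) <==> (2*g == -5 || 2*store(tab, 4, -g + x)[g] == 5)) || (2*g + x == 15 && 2*g <= -1 && (2*store(tab, 4, -g + x)[2*g - 3] + c < -7 || 2*g != 3*c - 3)).
Before the if: ((tab[2] != -4 && 2*tab[4] < 1) ==> (((2*g < -4 && t <= -3) <==> (2*g == -5 || 2*store(tab, 2, 3*t + 3*x + 2)[g] == 5)) || (t + x == 12 && 2*g <= -1 && (2*store(tab, 2, 3*t + 3*x + 2)[t] + c < -7 || t != 3*c - 6)))) && ((!(tab[2] != -4 && 2*tab[4] < 1)) ==> (((2*g < -4 && 2*g <= 0) <==> (2*g == -5 || 2*store(tab, 4, -g + x)[g] == 5)) || (2*g + x == 15 && 2*g <= -1 && (2*store(tab, 4, -g + x)[2*g - 3] + c < -7 || 2*g != 3*c - 3))))
Answer: WP = ((tab[2] != -4 && 2*tab[4] < 1) ==> (((2*g < -4 && t <= -3) <==> (2*g == -5 || 2*store(tab, 2, 3*t + 3*x + 2)[g] == 5)) || (t + x == 12 && 2*g <= -1 && (2*store(tab, 2, 3*t + 3*x + 2)[t] + c < -7 || t != 3*c - 6)))) && ((!(tab[2] != -4 && 2*tab[4] < 1)) ==> (((2*g < -4 && 2*g <= 0) <==> (2*g == -5 || 2*store(tab, 4, -g + x)[g] == 5)) || (2*g + x == 15 && 2*g <= -1 && (2*store(tab, 4, -g + x)[2*g - 3] + c < -7 || 2*g != 3*c - 3))))


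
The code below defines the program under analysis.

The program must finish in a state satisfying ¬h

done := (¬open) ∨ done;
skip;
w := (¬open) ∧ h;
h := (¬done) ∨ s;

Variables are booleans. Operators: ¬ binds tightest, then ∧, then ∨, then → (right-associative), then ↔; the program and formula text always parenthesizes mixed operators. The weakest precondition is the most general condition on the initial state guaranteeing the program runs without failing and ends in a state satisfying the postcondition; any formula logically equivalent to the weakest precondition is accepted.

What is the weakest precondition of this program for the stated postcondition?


Working backward. After the program, ¬h must hold.
Before h := (¬done) ∨ s: ¬((¬done) ∨ s)
Before w := (¬open) ∧ h: ¬((¬done) ∨ s)
Before skip: ¬((¬done) ∨ s)
Before done := (¬open) ∨ done: ¬((¬((¬open) ∨ done)) ∨ s)
Answer: WP = ¬((¬((¬open) ∨ done)) ∨ s)


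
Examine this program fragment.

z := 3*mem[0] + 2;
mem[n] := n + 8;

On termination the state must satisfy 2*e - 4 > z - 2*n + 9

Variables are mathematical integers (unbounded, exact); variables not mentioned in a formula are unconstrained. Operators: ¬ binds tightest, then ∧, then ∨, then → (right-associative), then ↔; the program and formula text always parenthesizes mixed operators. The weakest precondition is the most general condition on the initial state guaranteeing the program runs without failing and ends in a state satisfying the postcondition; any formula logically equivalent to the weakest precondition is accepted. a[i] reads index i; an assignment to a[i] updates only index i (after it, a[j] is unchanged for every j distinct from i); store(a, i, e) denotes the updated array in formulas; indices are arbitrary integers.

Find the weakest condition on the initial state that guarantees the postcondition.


Working backward. After the program, the postcondition 2*e - 4 > z - 2*n + 9 must hold; in canonical form it is 2*e + 2*n > z + 13.
Before mem[n] := n + 8: 2*e + 2*n > z + 13
Before z := 3*mem[0] + 2: 2*e + 2*n > 3*mem[0] + 15
Answer: WP = 2*e + 2*n > 3*mem[0] + 15


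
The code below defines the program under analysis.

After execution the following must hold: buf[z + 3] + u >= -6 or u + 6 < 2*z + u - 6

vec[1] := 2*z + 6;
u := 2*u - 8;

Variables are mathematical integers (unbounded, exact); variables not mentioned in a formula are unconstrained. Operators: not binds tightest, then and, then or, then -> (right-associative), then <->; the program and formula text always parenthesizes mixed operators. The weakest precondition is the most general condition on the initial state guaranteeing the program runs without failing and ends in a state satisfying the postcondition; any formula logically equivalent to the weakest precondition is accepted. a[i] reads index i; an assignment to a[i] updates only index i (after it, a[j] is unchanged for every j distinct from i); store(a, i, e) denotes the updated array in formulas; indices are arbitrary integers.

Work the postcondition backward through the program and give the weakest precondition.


Working backward. After the program, the postcondition buf[z + 3] + u >= -6 or u + 6 < 2*z + u - 6 must hold; in canonical form it is buf[z + 3] + u >= -6 or 2*z > 12.
Before u := 2*u - 8: buf[z + 3] + 2*u >= 2 or 2*z > 12
Before vec[1] := 2*z + 6: buf[z + 3] + 2*u >= 2 or 2*z > 12
Answer: WP = buf[z + 3] + 2*u >= 2 or 2*z > 12


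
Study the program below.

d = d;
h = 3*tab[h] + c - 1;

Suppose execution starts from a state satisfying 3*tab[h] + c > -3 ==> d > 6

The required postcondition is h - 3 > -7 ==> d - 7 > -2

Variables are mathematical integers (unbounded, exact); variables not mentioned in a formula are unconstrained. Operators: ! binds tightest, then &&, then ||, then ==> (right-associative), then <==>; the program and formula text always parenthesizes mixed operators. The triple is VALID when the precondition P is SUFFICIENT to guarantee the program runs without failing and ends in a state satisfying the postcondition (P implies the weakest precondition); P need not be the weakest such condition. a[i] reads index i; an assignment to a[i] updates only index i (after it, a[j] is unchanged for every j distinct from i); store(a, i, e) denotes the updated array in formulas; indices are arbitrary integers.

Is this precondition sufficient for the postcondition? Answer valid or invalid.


Working backward. After the program, the postcondition h - 3 > -7 ==> d - 7 > -2 must hold; in canonical form it is h > -4 ==> d > 5.
Before h := 3*tab[h] + c - 1: 3*tab[h] + c > -3 ==> d > 5
Before d := d: 3*tab[h] + c > -3 ==> d > 5
The weakest precondition is 3*tab[h] + c > -3 ==> d > 5.
Check whether 3*tab[h] + c > -3 ==> d > 6 implies it.
Every state satisfying the precondition satisfies the weakest precondition: the implication holds.
Answer: valid


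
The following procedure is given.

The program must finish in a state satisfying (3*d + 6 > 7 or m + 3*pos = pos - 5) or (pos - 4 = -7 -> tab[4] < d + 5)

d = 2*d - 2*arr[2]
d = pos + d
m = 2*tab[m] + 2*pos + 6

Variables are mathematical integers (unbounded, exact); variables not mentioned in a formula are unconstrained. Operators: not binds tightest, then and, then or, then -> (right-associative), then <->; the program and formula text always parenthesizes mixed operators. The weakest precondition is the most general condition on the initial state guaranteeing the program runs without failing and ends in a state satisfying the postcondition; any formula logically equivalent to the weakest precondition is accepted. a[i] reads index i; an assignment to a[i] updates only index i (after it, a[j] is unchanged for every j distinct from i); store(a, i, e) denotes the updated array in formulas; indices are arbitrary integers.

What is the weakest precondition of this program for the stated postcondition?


Working backward. After the program, the postcondition (3*d + 6 > 7 or m + 3*pos = pos - 5) or (pos - 4 = -7 -> tab[4] < d + 5) must hold; in canonical form it is 3*d > 1 or m + 2*pos = -5 or (pos = -3 -> tab[4] < d + 5).
Before m := 2*tab[m] + 2*pos + 6: 3*d > 1 or 2*tab[m] + 4*pos = -11 or (pos = -3 -> tab[4] < d + 5)
Before d := pos + d: 3*d + 3*pos > 1 or 2*tab[m] + 4*pos = -11 or (pos = -3 -> tab[4] < d + pos + 5)
Before d := 2*d - 2*arr[2]: 6*d + 3*pos > 6*arr[2] + 1 or 2*tab[m] + 4*pos = -11 or (pos = -3 -> 2*arr[2] + tab[4] < 2*d + pos + 5)
Answer: WP = 6*d + 3*pos > 6*arr[2] + 1 or 2*tab[m] + 4*pos = -11 or (pos = -3 -> 2*arr[2] + tab[4] < 2*d + pos + 5)


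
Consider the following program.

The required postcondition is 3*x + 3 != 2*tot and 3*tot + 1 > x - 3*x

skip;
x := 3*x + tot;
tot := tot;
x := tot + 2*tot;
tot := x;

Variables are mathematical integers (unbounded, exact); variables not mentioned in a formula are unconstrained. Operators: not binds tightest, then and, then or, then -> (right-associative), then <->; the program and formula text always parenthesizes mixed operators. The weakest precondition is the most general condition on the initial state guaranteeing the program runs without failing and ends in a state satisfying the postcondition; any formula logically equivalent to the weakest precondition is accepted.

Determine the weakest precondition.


Working backward. After the program, the postcondition 3*x + 3 != 2*tot and 3*tot + 1 > x - 3*x must hold; in canonical form it is 3*x != 2*tot - 3 and 3*tot + 2*x > -1.
Before tot := x: x != -3 and 5*x > -1
Before x := tot + 2*tot: 3*tot != -3 and 15*tot > -1
Before tot := tot: 3*tot != -3 and 15*tot > -1
Before x := 3*x + tot: 3*tot != -3 and 15*tot > -1
Before skip: 3*tot != -3 and 15*tot > -1
Answer: WP = 3*tot != -3 and 15*tot > -1


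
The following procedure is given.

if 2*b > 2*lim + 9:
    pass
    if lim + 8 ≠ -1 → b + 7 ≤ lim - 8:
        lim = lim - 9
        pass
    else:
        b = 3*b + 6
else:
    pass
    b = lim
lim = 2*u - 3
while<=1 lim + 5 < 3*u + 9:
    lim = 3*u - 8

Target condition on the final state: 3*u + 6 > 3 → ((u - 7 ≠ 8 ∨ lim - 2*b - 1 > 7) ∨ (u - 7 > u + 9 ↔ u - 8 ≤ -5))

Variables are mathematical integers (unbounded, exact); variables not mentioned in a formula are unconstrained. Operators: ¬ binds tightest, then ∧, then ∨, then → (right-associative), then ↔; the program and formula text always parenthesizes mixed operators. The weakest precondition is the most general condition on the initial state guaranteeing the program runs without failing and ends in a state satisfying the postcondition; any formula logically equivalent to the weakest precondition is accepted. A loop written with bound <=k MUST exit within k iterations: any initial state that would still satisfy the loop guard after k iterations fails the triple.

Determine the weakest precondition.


Working backward. After the program, the postcondition 3*u + 6 > 3 → ((u - 7 ≠ 8 ∨ lim - 2*b - 1 > 7) ∨ (u - 7 > u + 9 ↔ u - 8 ≤ -5)) must hold; in canonical form it is 3*u > -3 → (u ≠ 15 ∨ lim > 2*b + 8 ∨ (¬(u ≤ 3))).
Before the loop (bound <=1), unroll the exhaustion recursion (WP_0 = exit-now case; WP_j = one more guarded iteration, up to j = 1):
  WP_0: (¬(lim < 3*u + 4)) ∧ (3*u > -3 → (u ≠ 15 ∨ lim > 2*b + 8 ∨ (¬(u ≤ 3))))
  WP_1: (¬(lim < 3*u + 4)) ∧ ((¬(lim < 3*u + 4)) → (3*u > -3 → (u ≠ 15 ∨ lim > 2*b + 8 ∨ (¬(u ≤ 3)))))
So before the loop: (¬(lim < 3*u + 4)) ∧ ((¬(lim < 3*u + 4)) → (3*u > -3 → (u ≠ 15 ∨ lim > 2*b + 8 ∨ (¬(u ≤ 3)))))
Before lim := 2*u - 3: (¬(u > -7)) ∧ ((¬(u > -7)) → (3*u > -3 → (u ≠ 15 ∨ 2*u > 2*b + 11 ∨ (¬(u ≤ 3)))))
Then branch requires ((lim ≠ -9 → b ≤ lim - 15) → ((¬(u > -7)) ∧ ((¬(u > -7)) → (3*u > -3 → (u ≠ 15 ∨ 2*u > 2*b + 11 ∨ (¬(u ≤ 3))))))) ∧ ((¬(lim ≠ -9 → b ≤ lim - 15)) → ((¬(u > -7)) ∧ ((¬(u > -7)) → (3*u > -3 → (u ≠ 15 ∨ 2*u > 6*b + 23 ∨ (¬(u ≤ 3))))))); else branch requires (¬(u > -7)) ∧ ((¬(u > -7)) → (3*u > -3 → (u ≠ 15 ∨ 2*u > 2*lim + 11 ∨ (¬(u ≤ 3))))).
Before the if: (2*b > 2*lim + 9 → (((lim ≠ -9 → b ≤ lim - 15) → ((¬(u > -7)) ∧ ((¬(u > -7)) → (3*u > -3 → (u ≠ 15 ∨ 2*u > 2*b + 11 ∨ (¬(u ≤ 3))))))) ∧ ((¬(lim ≠ -9 → b ≤ lim - 15)) → ((¬(u > -7)) ∧ ((¬(u > -7)) → (3*u > -3 → (u ≠ 15 ∨ 2*u > 6*b + 23 ∨ (¬(u ≤ 3))))))))) ∧ ((¬(2*b > 2*lim + 9)) → ((¬(u > -7)) ∧ ((¬(u > -7)) → (3*u > -3 → (u ≠ 15 ∨ 2*u > 2*lim + 11 ∨ (¬(u ≤ 3)))))))
Answer: WP = (2*b > 2*lim + 9 → (((lim ≠ -9 → b ≤ lim - 15) → ((¬(u > -7)) ∧ ((¬(u > -7)) → (3*u > -3 → (u ≠ 15 ∨ 2*u > 2*b + 11 ∨ (¬(u ≤ 3))))))) ∧ ((¬(lim ≠ -9 → b ≤ lim - 15)) → ((¬(u > -7)) ∧ ((¬(u > -7)) → (3*u > -3 → (u ≠ 15 ∨ 2*u > 6*b + 23 ∨ (¬(u ≤ 3))))))))) ∧ ((¬(2*b > 2*lim + 9)) → ((¬(u > -7)) ∧ ((¬(u > -7)) → (3*u > -3 → (u ≠ 15 ∨ 2*u > 2*lim + 11 ∨ (¬(u ≤ 3)))))))


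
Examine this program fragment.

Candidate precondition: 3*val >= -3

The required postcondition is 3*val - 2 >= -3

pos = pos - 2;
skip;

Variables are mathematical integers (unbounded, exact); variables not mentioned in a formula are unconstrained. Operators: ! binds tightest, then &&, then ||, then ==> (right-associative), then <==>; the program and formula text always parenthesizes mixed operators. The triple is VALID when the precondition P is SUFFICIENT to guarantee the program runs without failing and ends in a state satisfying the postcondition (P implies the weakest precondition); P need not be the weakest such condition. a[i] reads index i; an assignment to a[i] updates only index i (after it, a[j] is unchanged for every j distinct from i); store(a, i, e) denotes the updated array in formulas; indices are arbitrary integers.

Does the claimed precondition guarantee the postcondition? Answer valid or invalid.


Working backward. After the program, the postcondition 3*val - 2 >= -3 must hold; in canonical form it is 3*val >= -1.
Before skip: 3*val >= -1
Before pos := pos - 2: 3*val >= -1
The weakest precondition is 3*val >= -1.
Check whether 3*val >= -3 implies it.
Countermodel: at the initial state val = -1, the precondition holds but the weakest precondition fails.
Answer: invalid


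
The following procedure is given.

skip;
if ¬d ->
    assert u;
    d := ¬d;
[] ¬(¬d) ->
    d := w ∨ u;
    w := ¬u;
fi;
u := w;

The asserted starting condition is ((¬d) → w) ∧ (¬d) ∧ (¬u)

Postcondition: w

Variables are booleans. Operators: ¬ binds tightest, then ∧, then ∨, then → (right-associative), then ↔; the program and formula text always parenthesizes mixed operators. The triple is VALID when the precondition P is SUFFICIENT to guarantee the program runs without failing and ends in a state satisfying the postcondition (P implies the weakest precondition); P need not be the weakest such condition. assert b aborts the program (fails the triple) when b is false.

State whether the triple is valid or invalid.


Working backward. After the program, w must hold.
Before u := w: w
Then branch requires u ∧ w; else branch requires ¬u.
Before the if: ((¬d) → (u ∧ w)) ∧ (d → (¬u))
Before skip: ((¬d) → (u ∧ w)) ∧ (d → (¬u))
The weakest precondition is ((¬d) → (u ∧ w)) ∧ (d → (¬u)).
Check whether ((¬d) → w) ∧ (¬d) ∧ (¬u) implies it.
Countermodel: at the initial state d = false, u = false, w = true, the precondition holds but the weakest precondition fails.
Answer: invalid


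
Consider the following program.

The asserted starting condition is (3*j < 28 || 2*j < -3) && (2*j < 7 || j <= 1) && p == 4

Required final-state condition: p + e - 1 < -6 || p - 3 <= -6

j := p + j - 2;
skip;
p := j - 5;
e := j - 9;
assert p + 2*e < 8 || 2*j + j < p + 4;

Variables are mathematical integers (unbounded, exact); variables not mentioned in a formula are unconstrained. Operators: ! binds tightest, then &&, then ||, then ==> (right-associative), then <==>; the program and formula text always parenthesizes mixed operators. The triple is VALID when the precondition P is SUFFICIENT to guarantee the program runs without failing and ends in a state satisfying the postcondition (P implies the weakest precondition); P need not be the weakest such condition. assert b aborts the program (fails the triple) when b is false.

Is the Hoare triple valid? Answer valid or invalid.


Working backward. After the program, the postcondition p + e - 1 < -6 || p - 3 <= -6 must hold; in canonical form it is e + p < -5 || p <= -3.
Before assert p + 2*e < 8 || 2*j + j < p + 4: (2*e + p < 8 || 3*j < p + 4) && (e + p < -5 || p <= -3)
Before e := j - 9: (2*j + p < 26 || 3*j < p + 4) && (j + p < 4 || p <= -3)
Before p := j - 5: (3*j < 31 || 2*j < -1) && (2*j < 9 || j <= 2)
Before skip: (3*j < 31 || 2*j < -1) && (2*j < 9 || j <= 2)
Before j := p + j - 2: (3*j + 3*p < 37 || 2*j + 2*p < 3) && (2*j + 2*p < 13 || j + p <= 4)
The weakest precondition is (3*j + 3*p < 37 || 2*j + 2*p < 3) && (2*j + 2*p < 13 || j + p <= 4).
Check whether (3*j < 28 || 2*j < -3) && (2*j < 7 || j <= 1) && p == 4 implies it.
Countermodel: at the initial state j = 3, p = 4, the precondition holds but the weakest precondition fails.
Answer: invalid


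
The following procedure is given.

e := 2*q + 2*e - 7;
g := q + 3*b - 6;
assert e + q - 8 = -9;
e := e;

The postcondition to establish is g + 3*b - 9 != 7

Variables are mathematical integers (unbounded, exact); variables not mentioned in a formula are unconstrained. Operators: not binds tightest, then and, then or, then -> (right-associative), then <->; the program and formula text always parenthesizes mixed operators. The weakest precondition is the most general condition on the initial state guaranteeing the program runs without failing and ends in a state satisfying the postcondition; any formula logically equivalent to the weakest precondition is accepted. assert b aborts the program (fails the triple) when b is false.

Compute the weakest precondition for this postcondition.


Working backward. After the program, the postcondition g + 3*b - 9 != 7 must hold; in canonical form it is 3*b + g != 16.
Before e := e: 3*b + g != 16
Before assert e + q - 8 = -9: e + q = -1 and 3*b + g != 16
Before g := q + 3*b - 6: e + q = -1 and 6*b + q != 22
Before e := 2*q + 2*e - 7: 2*e + 3*q = 6 and 6*b + q != 22
Answer: WP = 2*e + 3*q = 6 and 6*b + q != 22


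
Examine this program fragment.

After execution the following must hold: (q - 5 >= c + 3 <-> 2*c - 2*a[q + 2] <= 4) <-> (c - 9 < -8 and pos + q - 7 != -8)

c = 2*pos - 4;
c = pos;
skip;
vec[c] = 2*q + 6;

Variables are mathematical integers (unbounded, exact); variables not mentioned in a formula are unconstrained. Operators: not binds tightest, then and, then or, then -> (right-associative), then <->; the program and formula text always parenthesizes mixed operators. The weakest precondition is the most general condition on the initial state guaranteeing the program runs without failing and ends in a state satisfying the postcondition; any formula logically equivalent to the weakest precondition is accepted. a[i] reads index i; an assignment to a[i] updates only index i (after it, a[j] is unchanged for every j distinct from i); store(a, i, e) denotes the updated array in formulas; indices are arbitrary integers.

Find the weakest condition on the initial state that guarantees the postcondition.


Working backward. After the program, the postcondition (q - 5 >= c + 3 <-> 2*c - 2*a[q + 2] <= 4) <-> (c - 9 < -8 and pos + q - 7 != -8) must hold; in canonical form it is (q >= c + 8 <-> 2*c <= 2*a[q + 2] + 4) <-> (c < 1 and pos + q != -1).
Before vec[c] := 2*q + 6: (q >= c + 8 <-> 2*c <= 2*a[q + 2] + 4) <-> (c < 1 and pos + q != -1)
Before skip: (q >= c + 8 <-> 2*c <= 2*a[q + 2] + 4) <-> (c < 1 and pos + q != -1)
Before c := pos: (q >= pos + 8 <-> 2*pos <= 2*a[q + 2] + 4) <-> (pos < 1 and pos + q != -1)
Before c := 2*pos - 4: (q >= pos + 8 <-> 2*pos <= 2*a[q + 2] + 4) <-> (pos < 1 and pos + q != -1)
Answer: WP = (q >= pos + 8 <-> 2*pos <= 2*a[q + 2] + 4) <-> (pos < 1 and pos + q != -1)
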